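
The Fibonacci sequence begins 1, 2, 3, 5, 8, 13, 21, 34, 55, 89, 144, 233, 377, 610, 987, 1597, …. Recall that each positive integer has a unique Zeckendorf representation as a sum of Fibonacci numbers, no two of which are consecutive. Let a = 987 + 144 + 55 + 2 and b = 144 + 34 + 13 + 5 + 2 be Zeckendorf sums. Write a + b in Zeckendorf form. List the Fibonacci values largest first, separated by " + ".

The two numbers are 1188 and 198, so their sum is 1386.
subtract 987 from 1386: 399 remains
subtract 377 from 399: 22 remains
subtract 21 from 22: 1 remains
subtract 1 from 1: 0 remains

987 + 377 + 21 + 1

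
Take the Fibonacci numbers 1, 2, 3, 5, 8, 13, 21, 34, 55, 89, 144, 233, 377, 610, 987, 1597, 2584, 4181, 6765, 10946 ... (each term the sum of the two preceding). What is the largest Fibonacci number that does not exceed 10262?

6765 ≤ 10262 < 10946, so the largest Fibonacci number not exceeding 10262 is 6765.

6765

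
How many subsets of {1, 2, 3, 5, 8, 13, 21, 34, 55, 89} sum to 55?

Starting from the Zeckendorf form and repeatedly splitting a term F_k into F_{k−1} + F_{k−2} (when neither is already used) reaches every representation.
55 = 55 = 34+21 = 34+13+8 = 34+13+5+3 = 34+13+5+2+1 — 5 representations.

5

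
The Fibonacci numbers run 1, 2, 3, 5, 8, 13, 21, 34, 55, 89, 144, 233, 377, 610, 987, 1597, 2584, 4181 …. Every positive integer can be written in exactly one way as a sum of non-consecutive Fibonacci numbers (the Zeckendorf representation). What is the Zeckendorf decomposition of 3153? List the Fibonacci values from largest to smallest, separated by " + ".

2584 + 377 + 144 + 34 + 13 + 1

take 2584 (≤ 3153); 3153 − 2584 = 569
take 377 (≤ 569); 569 − 377 = 192
take 144 (≤ 192); 192 − 144 = 48
take 34 (≤ 48); 48 − 34 = 14
take 13 (≤ 14); 14 − 13 = 1
take 1 (≤ 1); 1 − 1 = 0
So 3153 = 2584 + 377 + 144 + 34 + 13 + 1, with no two terms consecutive in the sequence.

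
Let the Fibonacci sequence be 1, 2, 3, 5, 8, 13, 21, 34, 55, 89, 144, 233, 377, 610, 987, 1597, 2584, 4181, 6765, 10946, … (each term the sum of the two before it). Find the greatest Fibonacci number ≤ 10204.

6765 ≤ 10204 < 10946, so the largest Fibonacci number not exceeding 10204 is 6765.

6765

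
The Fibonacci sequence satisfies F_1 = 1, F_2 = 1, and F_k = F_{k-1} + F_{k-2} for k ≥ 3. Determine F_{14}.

377

Iterating the recurrence up to F_{6} = 8 and F_{5} = 5:
F_{7} = F_{6} + F_{5} = 8 + 5 = 13
F_{8} = F_{7} + F_{6} = 13 + 8 = 21
F_{9} = F_{8} + F_{7} = 21 + 13 = 34
F_{10} = F_{9} + F_{8} = 34 + 21 = 55
F_{11} = F_{10} + F_{9} = 55 + 34 = 89
F_{12} = F_{11} + F_{10} = 89 + 55 = 144
F_{13} = F_{12} + F_{11} = 144 + 89 = 233
F_{14} = F_{13} + F_{12} = 233 + 144 = 377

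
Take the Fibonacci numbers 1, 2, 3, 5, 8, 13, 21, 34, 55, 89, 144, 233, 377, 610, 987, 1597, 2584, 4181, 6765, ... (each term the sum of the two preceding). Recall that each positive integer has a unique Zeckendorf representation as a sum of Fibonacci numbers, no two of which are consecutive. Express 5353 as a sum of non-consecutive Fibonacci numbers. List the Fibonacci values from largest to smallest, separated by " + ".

Repeatedly subtract the largest Fibonacci number that fits:
5353 − 4181 = 1172
1172 − 987 = 185
185 − 144 = 41
41 − 34 = 7
7 − 5 = 2
2 − 2 = 0
So 5353 = 4181 + 987 + 144 + 34 + 5 + 2, with no two terms consecutive in the sequence.

4181 + 987 + 144 + 34 + 5 + 2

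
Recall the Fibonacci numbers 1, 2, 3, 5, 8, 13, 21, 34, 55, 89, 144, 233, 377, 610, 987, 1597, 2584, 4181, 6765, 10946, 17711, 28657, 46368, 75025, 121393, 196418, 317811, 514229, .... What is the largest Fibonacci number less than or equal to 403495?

317811

317811 ≤ 403495 < 514229, so the largest Fibonacci number not exceeding 403495 is 317811.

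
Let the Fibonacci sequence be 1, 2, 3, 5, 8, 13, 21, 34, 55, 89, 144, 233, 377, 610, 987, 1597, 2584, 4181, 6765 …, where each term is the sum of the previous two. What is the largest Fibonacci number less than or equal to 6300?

4181 ≤ 6300 < 6765, so the largest Fibonacci number not exceeding 6300 is 4181.

4181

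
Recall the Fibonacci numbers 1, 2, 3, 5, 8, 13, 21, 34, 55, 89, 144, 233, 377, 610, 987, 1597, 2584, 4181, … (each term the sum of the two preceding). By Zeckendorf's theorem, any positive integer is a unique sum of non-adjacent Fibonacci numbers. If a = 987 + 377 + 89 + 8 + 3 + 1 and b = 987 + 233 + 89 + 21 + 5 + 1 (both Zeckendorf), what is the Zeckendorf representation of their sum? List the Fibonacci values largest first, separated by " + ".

The two numbers are 1465 and 1336, so their sum is 2801.
subtract 2584 from 2801: 217 remains
subtract 144 from 217: 73 remains
subtract 55 from 73: 18 remains
subtract 13 from 18: 5 remains
subtract 5 from 5: 0 remains

2584 + 144 + 55 + 13 + 5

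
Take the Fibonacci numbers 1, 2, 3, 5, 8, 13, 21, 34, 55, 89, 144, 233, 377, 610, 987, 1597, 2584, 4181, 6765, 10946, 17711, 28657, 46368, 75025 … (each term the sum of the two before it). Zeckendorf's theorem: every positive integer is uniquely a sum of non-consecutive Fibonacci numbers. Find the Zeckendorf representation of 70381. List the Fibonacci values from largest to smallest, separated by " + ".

70381: greatest Fibonacci not exceeding it is 46368, leaving 24013
24013: greatest Fibonacci not exceeding it is 17711, leaving 6302
6302: greatest Fibonacci not exceeding it is 4181, leaving 2121
2121: greatest Fibonacci not exceeding it is 1597, leaving 524
524: greatest Fibonacci not exceeding it is 377, leaving 147
147: greatest Fibonacci not exceeding it is 144, leaving 3
3: greatest Fibonacci not exceeding it is 3, leaving 0
So 70381 = 46368 + 17711 + 4181 + 1597 + 377 + 144 + 3, with no two terms consecutive in the sequence.

46368 + 17711 + 4181 + 1597 + 377 + 144 + 3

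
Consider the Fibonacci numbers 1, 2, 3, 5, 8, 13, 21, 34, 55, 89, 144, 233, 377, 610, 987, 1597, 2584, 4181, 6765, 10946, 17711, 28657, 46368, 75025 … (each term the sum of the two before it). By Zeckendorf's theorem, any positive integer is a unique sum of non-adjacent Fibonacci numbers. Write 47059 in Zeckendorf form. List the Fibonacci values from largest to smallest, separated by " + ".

46368 + 610 + 55 + 21 + 5

Greedy algorithm:
47059 − 46368 = 691
691 − 610 = 81
81 − 55 = 26
26 − 21 = 5
5 − 5 = 0
So 47059 = 46368 + 610 + 55 + 21 + 5, with no two terms consecutive in the sequence.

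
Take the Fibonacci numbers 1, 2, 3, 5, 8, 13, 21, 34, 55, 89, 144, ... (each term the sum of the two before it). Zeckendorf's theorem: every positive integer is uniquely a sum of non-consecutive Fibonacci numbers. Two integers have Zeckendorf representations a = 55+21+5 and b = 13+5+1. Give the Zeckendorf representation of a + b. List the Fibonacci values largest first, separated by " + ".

The two numbers are 81 and 19, so their sum is 100.
Greedy algorithm:
take 89 (≤ 100); 100 − 89 = 11
take 8 (≤ 11); 11 − 8 = 3
take 3 (≤ 3); 3 − 3 = 0

89 + 8 + 3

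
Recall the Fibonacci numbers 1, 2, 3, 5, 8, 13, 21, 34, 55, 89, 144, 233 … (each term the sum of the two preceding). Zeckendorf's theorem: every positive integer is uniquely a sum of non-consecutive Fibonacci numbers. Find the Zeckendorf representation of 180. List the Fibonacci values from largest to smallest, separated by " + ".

144 + 34 + 2

Greedy algorithm:
180 − 144 = 36
36 − 34 = 2
2 − 2 = 0
So 180 = 144 + 34 + 2, with no two terms consecutive in the sequence.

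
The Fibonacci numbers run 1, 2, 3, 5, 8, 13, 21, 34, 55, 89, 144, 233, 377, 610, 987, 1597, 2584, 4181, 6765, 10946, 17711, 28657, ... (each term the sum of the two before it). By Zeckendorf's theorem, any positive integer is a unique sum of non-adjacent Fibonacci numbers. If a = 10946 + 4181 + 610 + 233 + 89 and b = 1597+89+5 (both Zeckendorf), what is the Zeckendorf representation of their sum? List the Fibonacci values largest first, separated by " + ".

17711 + 34 + 5

The two numbers are 16059 and 1691, so their sum is 17750.
Greedily peel off the largest Fibonacci term at each step:
take 17711 (≤ 17750); 17750 − 17711 = 39
take 34 (≤ 39); 39 − 34 = 5
take 5 (≤ 5); 5 − 5 = 0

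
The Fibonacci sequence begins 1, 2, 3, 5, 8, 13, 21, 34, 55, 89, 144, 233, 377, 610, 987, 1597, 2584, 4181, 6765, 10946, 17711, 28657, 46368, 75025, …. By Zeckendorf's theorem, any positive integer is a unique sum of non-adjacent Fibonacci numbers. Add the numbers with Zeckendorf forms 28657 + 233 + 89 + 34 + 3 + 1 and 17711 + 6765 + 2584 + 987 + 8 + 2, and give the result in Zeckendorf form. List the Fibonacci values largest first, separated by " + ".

The two numbers are 29017 and 28057, so their sum is 57074.
Greedily peel off the largest Fibonacci term at each step:
largest Fibonacci ≤ 57074 is 46368; 57074 − 46368 = 10706
largest Fibonacci ≤ 10706 is 6765; 10706 − 6765 = 3941
largest Fibonacci ≤ 3941 is 2584; 3941 − 2584 = 1357
largest Fibonacci ≤ 1357 is 987; 1357 − 987 = 370
largest Fibonacci ≤ 370 is 233; 370 − 233 = 137
largest Fibonacci ≤ 137 is 89; 137 − 89 = 48
largest Fibonacci ≤ 48 is 34; 48 − 34 = 14
largest Fibonacci ≤ 14 is 13; 14 − 13 = 1
largest Fibonacci ≤ 1 is 1; 1 − 1 = 0

46368 + 6765 + 2584 + 987 + 233 + 89 + 34 + 13 + 1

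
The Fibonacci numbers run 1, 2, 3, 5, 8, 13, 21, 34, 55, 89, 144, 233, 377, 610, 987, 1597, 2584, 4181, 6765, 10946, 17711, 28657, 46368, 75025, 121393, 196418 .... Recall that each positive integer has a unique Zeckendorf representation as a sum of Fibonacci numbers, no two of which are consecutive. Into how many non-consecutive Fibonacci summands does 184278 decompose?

8

Greedy algorithm:
take 121393 (≤ 184278); 184278 − 121393 = 62885
take 46368 (≤ 62885); 62885 − 46368 = 16517
take 10946 (≤ 16517); 16517 − 10946 = 5571
take 4181 (≤ 5571); 5571 − 4181 = 1390
take 987 (≤ 1390); 1390 − 987 = 403
take 377 (≤ 403); 403 − 377 = 26
take 21 (≤ 26); 26 − 21 = 5
take 5 (≤ 5); 5 − 5 = 0
184278 = 121393 + 46368 + 10946 + 4181 + 987 + 377 + 21 + 5, which has 8 terms.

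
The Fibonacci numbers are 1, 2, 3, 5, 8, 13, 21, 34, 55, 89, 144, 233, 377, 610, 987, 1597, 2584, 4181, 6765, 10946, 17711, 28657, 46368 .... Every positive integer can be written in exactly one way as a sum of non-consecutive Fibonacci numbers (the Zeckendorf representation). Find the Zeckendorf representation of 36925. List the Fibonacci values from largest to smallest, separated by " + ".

subtract 28657 from 36925: 8268 remains
subtract 6765 from 8268: 1503 remains
subtract 987 from 1503: 516 remains
subtract 377 from 516: 139 remains
subtract 89 from 139: 50 remains
subtract 34 from 50: 16 remains
subtract 13 from 16: 3 remains
subtract 3 from 3: 0 remains
So 36925 = 28657 + 6765 + 987 + 377 + 89 + 34 + 13 + 3, with no two terms consecutive in the sequence.

28657 + 6765 + 987 + 377 + 89 + 34 + 13 + 3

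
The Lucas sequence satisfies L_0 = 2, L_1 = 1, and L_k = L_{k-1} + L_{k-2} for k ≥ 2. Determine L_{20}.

15127

Iterating the recurrence up to L_{13} = 521 and L_{12} = 322:
L_{14} = L_{13} + L_{12} = 521 + 322 = 843
L_{15} = L_{14} + L_{13} = 843 + 521 = 1364
L_{16} = L_{15} + L_{14} = 1364 + 843 = 2207
L_{17} = L_{16} + L_{15} = 2207 + 1364 = 3571
L_{18} = L_{17} + L_{16} = 3571 + 2207 = 5778
L_{19} = L_{18} + L_{17} = 5778 + 3571 = 9349
L_{20} = L_{19} + L_{18} = 9349 + 5778 = 15127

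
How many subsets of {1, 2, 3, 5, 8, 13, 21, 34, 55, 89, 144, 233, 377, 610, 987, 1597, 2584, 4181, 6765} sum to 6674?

6674 = 4181+1597+610+233+34+13+5+1 = 4181+1597+610+233+34+13+3+2+1 = 4181+1597+610+144+89+34+13+5+1 = 4181+1597+610+233+34+8+5+3+2+1 = … (20 more), for 24 in all.

24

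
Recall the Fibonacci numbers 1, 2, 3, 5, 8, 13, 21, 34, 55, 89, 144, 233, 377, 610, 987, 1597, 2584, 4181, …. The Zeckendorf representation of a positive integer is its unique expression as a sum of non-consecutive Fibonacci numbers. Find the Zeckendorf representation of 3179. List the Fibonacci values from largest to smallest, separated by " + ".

2584 + 377 + 144 + 55 + 13 + 5 + 1

Greedy algorithm:
largest Fibonacci ≤ 3179 is 2584; 3179 − 2584 = 595
largest Fibonacci ≤ 595 is 377; 595 − 377 = 218
largest Fibonacci ≤ 218 is 144; 218 − 144 = 74
largest Fibonacci ≤ 74 is 55; 74 − 55 = 19
largest Fibonacci ≤ 19 is 13; 19 − 13 = 6
largest Fibonacci ≤ 6 is 5; 6 − 5 = 1
largest Fibonacci ≤ 1 is 1; 1 − 1 = 0
So 3179 = 2584 + 377 + 144 + 55 + 13 + 5 + 1, with no two terms consecutive in the sequence.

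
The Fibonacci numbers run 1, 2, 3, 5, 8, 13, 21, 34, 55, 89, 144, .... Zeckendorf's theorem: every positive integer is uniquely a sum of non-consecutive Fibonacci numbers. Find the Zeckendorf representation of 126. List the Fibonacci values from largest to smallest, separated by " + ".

Greedily peel off the largest Fibonacci term at each step:
subtract 89 from 126: 37 remains
subtract 34 from 37: 3 remains
subtract 3 from 3: 0 remains
So 126 = 89 + 34 + 3, with no two terms consecutive in the sequence.

89 + 34 + 3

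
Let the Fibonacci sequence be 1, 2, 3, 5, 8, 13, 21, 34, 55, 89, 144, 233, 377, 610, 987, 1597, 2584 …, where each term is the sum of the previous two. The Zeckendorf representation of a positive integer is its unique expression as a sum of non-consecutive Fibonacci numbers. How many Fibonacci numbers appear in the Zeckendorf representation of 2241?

Repeatedly subtract the largest Fibonacci number that fits:
2241: greatest Fibonacci not exceeding it is 1597, leaving 644
644: greatest Fibonacci not exceeding it is 610, leaving 34
34: greatest Fibonacci not exceeding it is 34, leaving 0
2241 = 1597 + 610 + 34, which has 3 terms.

3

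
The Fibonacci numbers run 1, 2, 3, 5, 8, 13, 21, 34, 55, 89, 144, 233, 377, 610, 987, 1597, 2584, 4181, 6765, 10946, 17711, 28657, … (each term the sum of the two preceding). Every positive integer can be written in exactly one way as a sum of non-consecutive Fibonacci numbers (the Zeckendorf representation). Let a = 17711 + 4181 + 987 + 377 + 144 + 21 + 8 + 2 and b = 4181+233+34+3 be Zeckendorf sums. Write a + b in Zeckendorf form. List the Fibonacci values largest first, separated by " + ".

17711 + 6765 + 2584 + 610 + 144 + 55 + 13

The two numbers are 23431 and 4451, so their sum is 27882.
Repeatedly subtract the largest Fibonacci number that fits:
subtract 17711 from 27882: 10171 remains
subtract 6765 from 10171: 3406 remains
subtract 2584 from 3406: 822 remains
subtract 610 from 822: 212 remains
subtract 144 from 212: 68 remains
subtract 55 from 68: 13 remains
subtract 13 from 13: 0 remains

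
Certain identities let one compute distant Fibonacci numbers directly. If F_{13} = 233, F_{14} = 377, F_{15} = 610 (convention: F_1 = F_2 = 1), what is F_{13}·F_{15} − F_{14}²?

233·610 − 377² = 142130 − 142129 = 1. (Cassini's identity: F_{k−1}F_{k+1} − F_k² = (−1)^k.)

1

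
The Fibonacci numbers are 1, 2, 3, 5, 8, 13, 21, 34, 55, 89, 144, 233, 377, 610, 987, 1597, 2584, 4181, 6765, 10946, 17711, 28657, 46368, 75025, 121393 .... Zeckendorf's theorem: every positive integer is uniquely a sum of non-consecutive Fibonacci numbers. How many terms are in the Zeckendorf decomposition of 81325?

81325: greatest Fibonacci not exceeding it is 75025, leaving 6300
6300: greatest Fibonacci not exceeding it is 4181, leaving 2119
2119: greatest Fibonacci not exceeding it is 1597, leaving 522
522: greatest Fibonacci not exceeding it is 377, leaving 145
145: greatest Fibonacci not exceeding it is 144, leaving 1
1: greatest Fibonacci not exceeding it is 1, leaving 0
81325 = 75025 + 4181 + 1597 + 377 + 144 + 1, which has 6 terms.

6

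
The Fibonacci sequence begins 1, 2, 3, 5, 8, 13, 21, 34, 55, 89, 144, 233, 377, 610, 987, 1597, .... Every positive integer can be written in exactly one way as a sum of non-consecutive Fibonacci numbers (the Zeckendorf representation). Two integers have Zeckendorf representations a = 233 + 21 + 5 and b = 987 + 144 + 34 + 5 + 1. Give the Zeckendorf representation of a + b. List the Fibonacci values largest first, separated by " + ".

The two numbers are 259 and 1171, so their sum is 1430.
1430: greatest Fibonacci not exceeding it is 987, leaving 443
443: greatest Fibonacci not exceeding it is 377, leaving 66
66: greatest Fibonacci not exceeding it is 55, leaving 11
11: greatest Fibonacci not exceeding it is 8, leaving 3
3: greatest Fibonacci not exceeding it is 3, leaving 0

987 + 377 + 55 + 8 + 3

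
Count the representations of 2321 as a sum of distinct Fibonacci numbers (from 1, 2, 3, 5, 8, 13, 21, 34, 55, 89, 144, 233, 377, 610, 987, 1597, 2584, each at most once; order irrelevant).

16

Each representation comes from the Zeckendorf form by replacing some F_k with F_{k−1} + F_{k−2} where possible.
2321 = 1597+610+89+21+3+1 = 1597+610+89+13+8+3+1 = 1597+610+55+34+21+3+1 = 1597+377+233+89+21+3+1 = 1597+610+55+34+13+8+3+1 = … (11 more), for 16 in all.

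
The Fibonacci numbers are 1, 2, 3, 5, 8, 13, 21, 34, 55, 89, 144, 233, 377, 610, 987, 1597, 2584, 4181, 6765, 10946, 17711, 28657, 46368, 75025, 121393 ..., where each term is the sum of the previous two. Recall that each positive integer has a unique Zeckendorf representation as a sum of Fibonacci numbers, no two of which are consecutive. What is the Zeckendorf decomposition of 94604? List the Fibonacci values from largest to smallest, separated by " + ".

75025 + 17711 + 1597 + 233 + 34 + 3 + 1

take 75025 (≤ 94604); 94604 − 75025 = 19579
take 17711 (≤ 19579); 19579 − 17711 = 1868
take 1597 (≤ 1868); 1868 − 1597 = 271
take 233 (≤ 271); 271 − 233 = 38
take 34 (≤ 38); 38 − 34 = 4
take 3 (≤ 4); 4 − 3 = 1
take 1 (≤ 1); 1 − 1 = 0
So 94604 = 75025 + 17711 + 1597 + 233 + 34 + 3 + 1, with no two terms consecutive in the sequence.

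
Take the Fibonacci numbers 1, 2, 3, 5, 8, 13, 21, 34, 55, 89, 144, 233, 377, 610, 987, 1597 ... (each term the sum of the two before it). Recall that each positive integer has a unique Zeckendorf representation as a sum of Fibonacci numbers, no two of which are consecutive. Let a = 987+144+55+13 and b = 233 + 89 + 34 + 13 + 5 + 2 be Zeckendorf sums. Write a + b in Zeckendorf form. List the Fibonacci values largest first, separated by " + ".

987 + 377 + 144 + 55 + 8 + 3 + 1

The two numbers are 1199 and 376, so their sum is 1575.
take 987 (≤ 1575); 1575 − 987 = 588
take 377 (≤ 588); 588 − 377 = 211
take 144 (≤ 211); 211 − 144 = 67
take 55 (≤ 67); 67 − 55 = 12
take 8 (≤ 12); 12 − 8 = 4
take 3 (≤ 4); 4 − 3 = 1
take 1 (≤ 1); 1 − 1 = 0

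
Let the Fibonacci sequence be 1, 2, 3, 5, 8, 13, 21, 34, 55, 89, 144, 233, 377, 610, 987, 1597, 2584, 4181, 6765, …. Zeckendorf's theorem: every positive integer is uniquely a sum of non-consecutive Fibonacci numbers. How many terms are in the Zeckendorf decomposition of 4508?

4

4181 ≤ 4508 < 6765, so take 4181; remainder 327
233 ≤ 327 < 377, so take 233; remainder 94
89 ≤ 94 < 144, so take 89; remainder 5
5 ≤ 5 < 8, so take 5; remainder 0
4508 = 4181 + 233 + 89 + 5, which has 4 terms.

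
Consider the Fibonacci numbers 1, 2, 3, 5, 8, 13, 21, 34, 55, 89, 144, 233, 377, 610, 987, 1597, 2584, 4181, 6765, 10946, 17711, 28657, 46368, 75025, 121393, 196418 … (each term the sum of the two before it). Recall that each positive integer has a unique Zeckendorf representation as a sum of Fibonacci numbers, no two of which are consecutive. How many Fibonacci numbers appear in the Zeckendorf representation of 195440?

8

195440 − 121393 = 74047
74047 − 46368 = 27679
27679 − 17711 = 9968
9968 − 6765 = 3203
3203 − 2584 = 619
619 − 610 = 9
9 − 8 = 1
1 − 1 = 0
195440 = 121393 + 46368 + 17711 + 6765 + 2584 + 610 + 8 + 1, which has 8 terms.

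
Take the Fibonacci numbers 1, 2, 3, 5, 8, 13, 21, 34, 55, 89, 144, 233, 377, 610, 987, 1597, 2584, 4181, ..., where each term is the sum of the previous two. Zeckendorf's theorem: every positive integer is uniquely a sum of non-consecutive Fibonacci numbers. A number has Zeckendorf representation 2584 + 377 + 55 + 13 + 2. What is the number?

2584 + 377 + 55 + 13 + 2 = 3031.

3031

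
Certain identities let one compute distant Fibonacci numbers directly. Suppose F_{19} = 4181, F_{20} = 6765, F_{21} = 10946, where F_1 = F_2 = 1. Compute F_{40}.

By the addition formula F_{m+n} = F_m F_{n+1} + F_{m−1} F_n with m=21, n=19: F_{40} = 10946·6765 + 6765·4181 = 74049690 + 28284465 = 102334155.

102334155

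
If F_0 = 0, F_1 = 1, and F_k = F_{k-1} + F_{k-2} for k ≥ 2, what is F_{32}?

2178309

Iterating the recurrence up to F_{24} = 46368 and F_{23} = 28657:
F_{25} = F_{24} + F_{23} = 46368 + 28657 = 75025
F_{26} = F_{25} + F_{24} = 75025 + 46368 = 121393
F_{27} = F_{26} + F_{25} = 121393 + 75025 = 196418
F_{28} = F_{27} + F_{26} = 196418 + 121393 = 317811
F_{29} = F_{28} + F_{27} = 317811 + 196418 = 514229
F_{30} = F_{29} + F_{28} = 514229 + 317811 = 832040
F_{31} = F_{30} + F_{29} = 832040 + 514229 = 1346269
F_{32} = F_{31} + F_{30} = 1346269 + 832040 = 2178309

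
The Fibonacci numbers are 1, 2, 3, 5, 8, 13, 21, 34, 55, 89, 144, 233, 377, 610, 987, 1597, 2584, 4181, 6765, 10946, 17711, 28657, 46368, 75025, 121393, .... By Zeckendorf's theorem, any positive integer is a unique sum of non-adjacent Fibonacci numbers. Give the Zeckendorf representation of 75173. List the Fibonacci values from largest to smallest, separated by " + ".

75025 + 144 + 3 + 1

largest Fibonacci ≤ 75173 is 75025; 75173 − 75025 = 148
largest Fibonacci ≤ 148 is 144; 148 − 144 = 4
largest Fibonacci ≤ 4 is 3; 4 − 3 = 1
largest Fibonacci ≤ 1 is 1; 1 − 1 = 0
So 75173 = 75025 + 144 + 3 + 1, with no two terms consecutive in the sequence.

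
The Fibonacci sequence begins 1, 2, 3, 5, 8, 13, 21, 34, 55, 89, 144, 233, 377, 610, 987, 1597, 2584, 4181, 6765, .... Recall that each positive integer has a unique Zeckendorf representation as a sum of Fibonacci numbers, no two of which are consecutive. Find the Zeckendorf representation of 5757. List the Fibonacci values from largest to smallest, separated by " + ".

4181 + 987 + 377 + 144 + 55 + 13

take 4181 (≤ 5757); 5757 − 4181 = 1576
take 987 (≤ 1576); 1576 − 987 = 589
take 377 (≤ 589); 589 − 377 = 212
take 144 (≤ 212); 212 − 144 = 68
take 55 (≤ 68); 68 − 55 = 13
take 13 (≤ 13); 13 − 13 = 0
So 5757 = 4181 + 987 + 377 + 144 + 55 + 13, with no two terms consecutive in the sequence.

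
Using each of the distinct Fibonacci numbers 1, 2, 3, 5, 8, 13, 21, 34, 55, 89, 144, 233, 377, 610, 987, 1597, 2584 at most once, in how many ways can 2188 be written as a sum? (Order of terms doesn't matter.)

16

2188 = 1597+377+144+55+13+2 = 1597+377+144+55+8+5+2 = 1597+377+144+34+21+13+2 = … (13 more), for 16 in all.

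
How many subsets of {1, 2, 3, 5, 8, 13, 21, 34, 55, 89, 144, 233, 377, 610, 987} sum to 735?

Starting from the Zeckendorf form and repeatedly splitting a term F_k into F_{k−1} + F_{k−2} (when neither is already used) reaches every representation.
735 = 610+89+34+2 = 610+89+21+13+2 = 377+233+89+34+2 = … (9 more), for 12 in all.

12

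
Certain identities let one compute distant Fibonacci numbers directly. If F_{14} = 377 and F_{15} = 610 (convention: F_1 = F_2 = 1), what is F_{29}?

514229

By F_{2k+1} = F_k² + F_{k+1}²: F_{29} = 377² + 610² = 142129 + 372100 = 514229.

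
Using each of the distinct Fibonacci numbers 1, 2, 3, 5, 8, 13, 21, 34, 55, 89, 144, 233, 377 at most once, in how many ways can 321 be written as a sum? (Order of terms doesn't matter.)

Each representation comes from the Zeckendorf form by replacing some F_k with F_{k−1} + F_{k−2} where possible.
321 = 233+55+21+8+3+1 = 144+89+55+21+8+3+1 — 2 representations.

2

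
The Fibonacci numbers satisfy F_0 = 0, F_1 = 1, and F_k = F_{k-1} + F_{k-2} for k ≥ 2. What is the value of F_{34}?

Iterating the recurrence up to F_{26} = 121393 and F_{25} = 75025:
F_{27} = F_{26} + F_{25} = 121393 + 75025 = 196418
F_{28} = F_{27} + F_{26} = 196418 + 121393 = 317811
F_{29} = F_{28} + F_{27} = 317811 + 196418 = 514229
F_{30} = F_{29} + F_{28} = 514229 + 317811 = 832040
F_{31} = F_{30} + F_{29} = 832040 + 514229 = 1346269
F_{32} = F_{31} + F_{30} = 1346269 + 832040 = 2178309
F_{33} = F_{32} + F_{31} = 2178309 + 1346269 = 3524578
F_{34} = F_{33} + F_{32} = 3524578 + 2178309 = 5702887

5702887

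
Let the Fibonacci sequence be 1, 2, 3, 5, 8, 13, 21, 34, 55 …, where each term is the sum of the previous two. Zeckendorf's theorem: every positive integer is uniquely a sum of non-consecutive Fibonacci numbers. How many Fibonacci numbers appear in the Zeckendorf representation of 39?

2

Repeatedly subtract the largest Fibonacci number that fits:
take 34 (≤ 39); 39 − 34 = 5
take 5 (≤ 5); 5 − 5 = 0
39 = 34 + 5, which has 2 terms.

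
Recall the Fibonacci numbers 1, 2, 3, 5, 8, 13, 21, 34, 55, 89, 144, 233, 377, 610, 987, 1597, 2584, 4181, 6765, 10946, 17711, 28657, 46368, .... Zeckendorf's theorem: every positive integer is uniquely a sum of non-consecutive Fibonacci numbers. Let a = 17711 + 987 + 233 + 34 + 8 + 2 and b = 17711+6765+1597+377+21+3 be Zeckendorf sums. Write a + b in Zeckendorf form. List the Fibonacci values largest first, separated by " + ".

The two numbers are 18975 and 26474, so their sum is 45449.
Repeatedly subtract the largest Fibonacci number that fits:
largest Fibonacci ≤ 45449 is 28657; 45449 − 28657 = 16792
largest Fibonacci ≤ 16792 is 10946; 16792 − 10946 = 5846
largest Fibonacci ≤ 5846 is 4181; 5846 − 4181 = 1665
largest Fibonacci ≤ 1665 is 1597; 1665 − 1597 = 68
largest Fibonacci ≤ 68 is 55; 68 − 55 = 13
largest Fibonacci ≤ 13 is 13; 13 − 13 = 0

28657 + 10946 + 4181 + 1597 + 55 + 13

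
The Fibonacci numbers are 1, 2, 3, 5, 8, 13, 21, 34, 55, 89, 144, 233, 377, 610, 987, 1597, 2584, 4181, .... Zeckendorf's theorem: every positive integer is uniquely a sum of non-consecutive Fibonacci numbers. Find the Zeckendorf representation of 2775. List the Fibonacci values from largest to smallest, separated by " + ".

Greedily peel off the largest Fibonacci term at each step:
subtract 2584 from 2775: 191 remains
subtract 144 from 191: 47 remains
subtract 34 from 47: 13 remains
subtract 13 from 13: 0 remains
So 2775 = 2584 + 144 + 34 + 13, with no two terms consecutive in the sequence.

2584 + 144 + 34 + 13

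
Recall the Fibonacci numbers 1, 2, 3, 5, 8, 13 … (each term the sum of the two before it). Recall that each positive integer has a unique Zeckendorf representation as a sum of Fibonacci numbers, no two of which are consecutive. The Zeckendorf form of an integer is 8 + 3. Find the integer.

8 + 3 = 11.

11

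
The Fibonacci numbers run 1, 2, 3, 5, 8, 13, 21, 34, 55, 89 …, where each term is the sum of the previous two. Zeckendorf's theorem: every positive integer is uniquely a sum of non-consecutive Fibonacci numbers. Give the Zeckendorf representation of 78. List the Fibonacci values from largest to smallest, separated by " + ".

55 + 21 + 2

subtract 55 from 78: 23 remains
subtract 21 from 23: 2 remains
subtract 2 from 2: 0 remains
So 78 = 55 + 21 + 2, with no two terms consecutive in the sequence.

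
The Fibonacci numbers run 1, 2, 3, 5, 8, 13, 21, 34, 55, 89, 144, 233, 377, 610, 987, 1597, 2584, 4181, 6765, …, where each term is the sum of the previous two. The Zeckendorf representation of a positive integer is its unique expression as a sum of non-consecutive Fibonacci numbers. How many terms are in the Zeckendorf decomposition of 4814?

4181 ≤ 4814 < 6765, so take 4181; remainder 633
610 ≤ 633 < 987, so take 610; remainder 23
21 ≤ 23 < 34, so take 21; remainder 2
2 ≤ 2 < 3, so take 2; remainder 0
4814 = 4181 + 610 + 21 + 2, which has 4 terms.

4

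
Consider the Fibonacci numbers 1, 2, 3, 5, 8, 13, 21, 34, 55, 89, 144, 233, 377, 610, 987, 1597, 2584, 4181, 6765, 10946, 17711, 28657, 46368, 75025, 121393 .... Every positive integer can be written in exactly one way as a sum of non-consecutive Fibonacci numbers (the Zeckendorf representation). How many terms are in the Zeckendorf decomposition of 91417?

Greedy algorithm:
91417 − 75025 = 16392
16392 − 10946 = 5446
5446 − 4181 = 1265
1265 − 987 = 278
278 − 233 = 45
45 − 34 = 11
11 − 8 = 3
3 − 3 = 0
91417 = 75025 + 10946 + 4181 + 987 + 233 + 34 + 8 + 3, which has 8 terms.

8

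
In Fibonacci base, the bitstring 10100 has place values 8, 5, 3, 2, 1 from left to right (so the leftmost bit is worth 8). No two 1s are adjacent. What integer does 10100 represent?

Summing the place values of the 1 bits: 8 + 3 = 11.

11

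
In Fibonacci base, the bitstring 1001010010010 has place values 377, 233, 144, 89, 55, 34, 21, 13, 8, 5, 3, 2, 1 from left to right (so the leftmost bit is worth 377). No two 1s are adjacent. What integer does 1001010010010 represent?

Summing the place values of the 1 bits: 377 + 89 + 34 + 8 + 2 = 510.

510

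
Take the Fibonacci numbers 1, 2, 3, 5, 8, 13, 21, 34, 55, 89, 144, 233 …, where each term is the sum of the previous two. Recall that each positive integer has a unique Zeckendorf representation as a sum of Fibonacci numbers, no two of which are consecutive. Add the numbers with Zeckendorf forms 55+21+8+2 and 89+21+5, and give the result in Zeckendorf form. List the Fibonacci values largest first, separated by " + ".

144 + 55 + 2

The two numbers are 86 and 115, so their sum is 201.
subtract 144 from 201: 57 remains
subtract 55 from 57: 2 remains
subtract 2 from 2: 0 remains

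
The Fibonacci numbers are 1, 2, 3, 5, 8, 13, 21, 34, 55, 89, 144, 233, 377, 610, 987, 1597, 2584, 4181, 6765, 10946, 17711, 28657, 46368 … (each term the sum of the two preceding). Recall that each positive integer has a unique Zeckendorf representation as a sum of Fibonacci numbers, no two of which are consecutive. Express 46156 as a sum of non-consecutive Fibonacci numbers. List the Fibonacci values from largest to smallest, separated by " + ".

46156: greatest Fibonacci not exceeding it is 28657, leaving 17499
17499: greatest Fibonacci not exceeding it is 10946, leaving 6553
6553: greatest Fibonacci not exceeding it is 4181, leaving 2372
2372: greatest Fibonacci not exceeding it is 1597, leaving 775
775: greatest Fibonacci not exceeding it is 610, leaving 165
165: greatest Fibonacci not exceeding it is 144, leaving 21
21: greatest Fibonacci not exceeding it is 21, leaving 0
So 46156 = 28657 + 10946 + 4181 + 1597 + 610 + 144 + 21, with no two terms consecutive in the sequence.

28657 + 10946 + 4181 + 1597 + 610 + 144 + 21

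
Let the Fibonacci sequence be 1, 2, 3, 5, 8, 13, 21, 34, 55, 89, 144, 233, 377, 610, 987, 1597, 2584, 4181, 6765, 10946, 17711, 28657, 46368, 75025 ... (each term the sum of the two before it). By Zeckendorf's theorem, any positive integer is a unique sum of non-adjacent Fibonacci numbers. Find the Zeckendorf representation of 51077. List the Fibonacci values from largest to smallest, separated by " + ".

46368 ≤ 51077 < 75025, so take 46368; remainder 4709
4181 ≤ 4709 < 6765, so take 4181; remainder 528
377 ≤ 528 < 610, so take 377; remainder 151
144 ≤ 151 < 233, so take 144; remainder 7
5 ≤ 7 < 8, so take 5; remainder 2
2 ≤ 2 < 3, so take 2; remainder 0
So 51077 = 46368 + 4181 + 377 + 144 + 5 + 2, with no two terms consecutive in the sequence.

46368 + 4181 + 377 + 144 + 5 + 2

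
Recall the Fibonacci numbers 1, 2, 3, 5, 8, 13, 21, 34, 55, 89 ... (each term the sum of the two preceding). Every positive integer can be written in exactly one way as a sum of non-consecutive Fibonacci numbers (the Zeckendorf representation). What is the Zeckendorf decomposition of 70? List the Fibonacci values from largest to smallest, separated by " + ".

Greedy algorithm:
55 ≤ 70 < 89, so take 55; remainder 15
13 ≤ 15 < 21, so take 13; remainder 2
2 ≤ 2 < 3, so take 2; remainder 0
So 70 = 55 + 13 + 2, with no two terms consecutive in the sequence.

55 + 13 + 2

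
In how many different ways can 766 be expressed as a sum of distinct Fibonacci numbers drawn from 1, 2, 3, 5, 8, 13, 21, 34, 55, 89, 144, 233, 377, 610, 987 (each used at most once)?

6

Each representation comes from the Zeckendorf form by replacing some F_k with F_{k−1} + F_{k−2} where possible.
766 = 610+144+8+3+1 = 610+89+55+8+3+1 = 377+233+144+8+3+1 = … (3 more), for 6 in all.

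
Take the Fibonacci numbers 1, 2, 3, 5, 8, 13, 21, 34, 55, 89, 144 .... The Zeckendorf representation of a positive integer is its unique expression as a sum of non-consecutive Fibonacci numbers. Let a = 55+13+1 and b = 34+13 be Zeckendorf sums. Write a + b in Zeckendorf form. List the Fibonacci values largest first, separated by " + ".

The two numbers are 69 and 47, so their sum is 116.
Repeatedly subtract the largest Fibonacci number that fits:
take 89 (≤ 116); 116 − 89 = 27
take 21 (≤ 27); 27 − 21 = 6
take 5 (≤ 6); 6 − 5 = 1
take 1 (≤ 1); 1 − 1 = 0

89 + 21 + 5 + 1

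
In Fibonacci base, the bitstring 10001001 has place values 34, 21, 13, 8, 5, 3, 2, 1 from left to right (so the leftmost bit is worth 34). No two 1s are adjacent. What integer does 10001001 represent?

40

Summing the place values of the 1 bits: 34 + 5 + 1 = 40.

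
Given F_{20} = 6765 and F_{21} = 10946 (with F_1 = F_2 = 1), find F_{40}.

102334155

By the doubling identity F_{2k} = F_k(2F_{k+1} − F_k): F_{40} = 6765·(2·10946 − 6765) = 6765·15127 = 102334155.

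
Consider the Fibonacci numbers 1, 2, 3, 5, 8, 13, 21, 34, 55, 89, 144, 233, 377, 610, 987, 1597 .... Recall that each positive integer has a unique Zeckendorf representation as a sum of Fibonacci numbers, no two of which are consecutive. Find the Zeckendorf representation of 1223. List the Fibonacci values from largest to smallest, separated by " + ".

987 + 233 + 3

987 ≤ 1223 < 1597, so take 987; remainder 236
233 ≤ 236 < 377, so take 233; remainder 3
3 ≤ 3 < 5, so take 3; remainder 0
So 1223 = 987 + 233 + 3, with no two terms consecutive in the sequence.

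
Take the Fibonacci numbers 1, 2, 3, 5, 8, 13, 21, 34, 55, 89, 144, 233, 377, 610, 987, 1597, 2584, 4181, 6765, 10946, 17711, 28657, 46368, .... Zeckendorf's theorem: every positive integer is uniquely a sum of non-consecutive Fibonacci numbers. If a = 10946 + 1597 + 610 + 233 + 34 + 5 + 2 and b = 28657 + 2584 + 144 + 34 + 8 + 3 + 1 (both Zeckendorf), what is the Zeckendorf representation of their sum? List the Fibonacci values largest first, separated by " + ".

The two numbers are 13427 and 31431, so their sum is 44858.
Greedily peel off the largest Fibonacci term at each step:
subtract 28657 from 44858: 16201 remains
subtract 10946 from 16201: 5255 remains
subtract 4181 from 5255: 1074 remains
subtract 987 from 1074: 87 remains
subtract 55 from 87: 32 remains
subtract 21 from 32: 11 remains
subtract 8 from 11: 3 remains
subtract 3 from 3: 0 remains

28657 + 10946 + 4181 + 987 + 55 + 21 + 8 + 3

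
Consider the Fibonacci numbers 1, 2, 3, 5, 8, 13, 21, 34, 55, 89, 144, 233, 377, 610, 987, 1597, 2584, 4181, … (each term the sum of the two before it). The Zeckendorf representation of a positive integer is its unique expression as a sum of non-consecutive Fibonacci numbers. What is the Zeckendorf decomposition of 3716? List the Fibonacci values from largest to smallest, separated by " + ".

2584 + 987 + 144 + 1

Greedily peel off the largest Fibonacci term at each step:
3716: greatest Fibonacci not exceeding it is 2584, leaving 1132
1132: greatest Fibonacci not exceeding it is 987, leaving 145
145: greatest Fibonacci not exceeding it is 144, leaving 1
1: greatest Fibonacci not exceeding it is 1, leaving 0
So 3716 = 2584 + 987 + 144 + 1, with no two terms consecutive in the sequence.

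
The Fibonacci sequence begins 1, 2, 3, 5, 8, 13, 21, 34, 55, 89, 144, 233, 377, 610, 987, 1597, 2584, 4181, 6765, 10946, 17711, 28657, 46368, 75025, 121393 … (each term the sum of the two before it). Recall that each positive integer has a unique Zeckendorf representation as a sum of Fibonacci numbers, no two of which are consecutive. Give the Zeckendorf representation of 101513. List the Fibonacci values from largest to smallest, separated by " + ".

75025 + 17711 + 6765 + 1597 + 377 + 34 + 3 + 1

largest Fibonacci ≤ 101513 is 75025; 101513 − 75025 = 26488
largest Fibonacci ≤ 26488 is 17711; 26488 − 17711 = 8777
largest Fibonacci ≤ 8777 is 6765; 8777 − 6765 = 2012
largest Fibonacci ≤ 2012 is 1597; 2012 − 1597 = 415
largest Fibonacci ≤ 415 is 377; 415 − 377 = 38
largest Fibonacci ≤ 38 is 34; 38 − 34 = 4
largest Fibonacci ≤ 4 is 3; 4 − 3 = 1
largest Fibonacci ≤ 1 is 1; 1 − 1 = 0
So 101513 = 75025 + 17711 + 6765 + 1597 + 377 + 34 + 3 + 1, with no two terms consecutive in the sequence.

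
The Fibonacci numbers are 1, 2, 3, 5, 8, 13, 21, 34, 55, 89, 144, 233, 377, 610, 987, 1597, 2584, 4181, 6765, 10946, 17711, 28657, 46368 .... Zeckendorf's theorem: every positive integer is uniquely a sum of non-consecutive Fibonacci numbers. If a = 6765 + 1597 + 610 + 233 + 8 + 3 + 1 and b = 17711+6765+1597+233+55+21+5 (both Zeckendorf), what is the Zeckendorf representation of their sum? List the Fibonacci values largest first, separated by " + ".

The two numbers are 9217 and 26387, so their sum is 35604.
Greedily peel off the largest Fibonacci term at each step:
largest Fibonacci ≤ 35604 is 28657; 35604 − 28657 = 6947
largest Fibonacci ≤ 6947 is 6765; 6947 − 6765 = 182
largest Fibonacci ≤ 182 is 144; 182 − 144 = 38
largest Fibonacci ≤ 38 is 34; 38 − 34 = 4
largest Fibonacci ≤ 4 is 3; 4 − 3 = 1
largest Fibonacci ≤ 1 is 1; 1 − 1 = 0

28657 + 6765 + 144 + 34 + 3 + 1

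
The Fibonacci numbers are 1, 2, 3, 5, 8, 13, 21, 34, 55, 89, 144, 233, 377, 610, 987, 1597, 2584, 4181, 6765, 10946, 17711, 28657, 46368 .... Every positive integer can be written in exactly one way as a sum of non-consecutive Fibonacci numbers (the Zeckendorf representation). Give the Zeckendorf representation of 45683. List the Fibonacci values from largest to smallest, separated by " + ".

28657 + 10946 + 4181 + 1597 + 233 + 55 + 13 + 1

Greedily peel off the largest Fibonacci term at each step:
take 28657 (≤ 45683); 45683 − 28657 = 17026
take 10946 (≤ 17026); 17026 − 10946 = 6080
take 4181 (≤ 6080); 6080 − 4181 = 1899
take 1597 (≤ 1899); 1899 − 1597 = 302
take 233 (≤ 302); 302 − 233 = 69
take 55 (≤ 69); 69 − 55 = 14
take 13 (≤ 14); 14 − 13 = 1
take 1 (≤ 1); 1 − 1 = 0
So 45683 = 28657 + 10946 + 4181 + 1597 + 233 + 55 + 13 + 1, with no two terms consecutive in the sequence.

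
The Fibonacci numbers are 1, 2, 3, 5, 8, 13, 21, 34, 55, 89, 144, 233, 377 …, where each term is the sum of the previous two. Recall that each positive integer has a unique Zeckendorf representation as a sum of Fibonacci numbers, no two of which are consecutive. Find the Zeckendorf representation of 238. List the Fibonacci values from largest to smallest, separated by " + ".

238: greatest Fibonacci not exceeding it is 233, leaving 5
5: greatest Fibonacci not exceeding it is 5, leaving 0
So 238 = 233 + 5, with no two terms consecutive in the sequence.

233 + 5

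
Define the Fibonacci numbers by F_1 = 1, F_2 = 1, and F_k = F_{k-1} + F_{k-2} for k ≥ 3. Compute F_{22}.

Iterating the recurrence up to F_{18} = 2584 and F_{17} = 1597:
F_{19} = F_{18} + F_{17} = 2584 + 1597 = 4181
F_{20} = F_{19} + F_{18} = 4181 + 2584 = 6765
F_{21} = F_{20} + F_{19} = 6765 + 4181 = 10946
F_{22} = F_{21} + F_{20} = 10946 + 6765 = 17711

17711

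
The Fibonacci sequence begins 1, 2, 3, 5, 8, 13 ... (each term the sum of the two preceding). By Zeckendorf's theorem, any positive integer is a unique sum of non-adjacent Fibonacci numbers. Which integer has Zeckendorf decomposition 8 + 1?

9

8 + 1 = 9.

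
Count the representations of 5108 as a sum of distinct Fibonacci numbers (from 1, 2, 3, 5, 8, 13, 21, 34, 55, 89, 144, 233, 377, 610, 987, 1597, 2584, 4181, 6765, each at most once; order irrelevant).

49

Starting from the Zeckendorf form and repeatedly splitting a term F_k into F_{k−1} + F_{k−2} (when neither is already used) reaches every representation.
5108 = 4181+610+233+55+21+8 = 4181+610+233+55+21+5+3 = 4181+610+144+89+55+21+8 = 4181+610+233+55+21+5+2+1 = 4181+610+233+55+13+8+5+3 = … (44 more), for 49 in all.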